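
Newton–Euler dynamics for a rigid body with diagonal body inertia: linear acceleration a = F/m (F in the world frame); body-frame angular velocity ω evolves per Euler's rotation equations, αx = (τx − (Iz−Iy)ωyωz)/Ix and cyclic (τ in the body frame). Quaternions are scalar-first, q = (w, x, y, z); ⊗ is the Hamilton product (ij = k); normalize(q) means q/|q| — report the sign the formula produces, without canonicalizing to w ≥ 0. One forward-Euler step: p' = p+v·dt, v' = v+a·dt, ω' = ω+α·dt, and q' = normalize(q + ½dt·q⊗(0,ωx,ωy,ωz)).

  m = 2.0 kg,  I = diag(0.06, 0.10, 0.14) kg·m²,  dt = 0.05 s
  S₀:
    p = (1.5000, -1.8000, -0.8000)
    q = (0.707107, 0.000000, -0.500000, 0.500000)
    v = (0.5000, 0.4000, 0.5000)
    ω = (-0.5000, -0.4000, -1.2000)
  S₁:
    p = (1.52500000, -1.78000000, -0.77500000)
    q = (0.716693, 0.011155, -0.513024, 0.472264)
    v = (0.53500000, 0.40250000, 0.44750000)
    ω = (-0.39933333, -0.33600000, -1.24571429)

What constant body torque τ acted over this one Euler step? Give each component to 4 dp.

τ = (0.1400, 0.0800, -0.1200)

rate change Δω = (0.10066667, 0.06400000, -0.04571429)
τ = I·(Δω/dt) + ω₀×(Iω₀) = (0.1400, 0.0800, -0.1200)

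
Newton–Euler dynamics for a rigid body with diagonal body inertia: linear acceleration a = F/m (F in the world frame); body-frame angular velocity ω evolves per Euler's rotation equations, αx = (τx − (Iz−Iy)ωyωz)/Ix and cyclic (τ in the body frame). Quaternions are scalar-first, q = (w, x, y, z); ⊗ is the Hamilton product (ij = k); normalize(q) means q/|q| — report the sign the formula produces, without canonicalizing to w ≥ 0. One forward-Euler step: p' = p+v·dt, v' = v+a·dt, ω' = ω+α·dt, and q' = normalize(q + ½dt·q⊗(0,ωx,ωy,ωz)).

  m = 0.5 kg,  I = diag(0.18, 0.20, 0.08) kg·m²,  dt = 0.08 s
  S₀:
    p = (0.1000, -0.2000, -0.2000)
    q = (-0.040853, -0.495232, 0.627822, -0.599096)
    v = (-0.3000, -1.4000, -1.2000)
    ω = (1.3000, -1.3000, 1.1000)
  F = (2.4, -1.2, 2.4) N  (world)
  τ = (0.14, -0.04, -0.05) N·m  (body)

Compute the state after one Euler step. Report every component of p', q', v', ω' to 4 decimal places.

p' = (0.0760, -0.3120, -0.2960)
q' = (0.0437, -0.4991, 0.6183, -0.6056)
v' = (0.0840, -1.5920, -0.8160)
ω' = (1.2860, -1.3732, 1.0838)

angular accel α = (-0.1756, -0.9150, -0.2025)
ω' = ω + α·dt = (1.2860, -1.3732, 1.0838)
q⊗(0,ω) = (2.1189758, -0.1413295, -0.1809607, -0.2173053)
q + ½dt·q⊗(0,ω), renormalized = (0.0437, -0.4991, 0.6183, -0.6056)
new position p' = (0.0760, -0.3120, -0.2960)
v + (F/m)dt = (0.0840, -1.5920, -0.8160)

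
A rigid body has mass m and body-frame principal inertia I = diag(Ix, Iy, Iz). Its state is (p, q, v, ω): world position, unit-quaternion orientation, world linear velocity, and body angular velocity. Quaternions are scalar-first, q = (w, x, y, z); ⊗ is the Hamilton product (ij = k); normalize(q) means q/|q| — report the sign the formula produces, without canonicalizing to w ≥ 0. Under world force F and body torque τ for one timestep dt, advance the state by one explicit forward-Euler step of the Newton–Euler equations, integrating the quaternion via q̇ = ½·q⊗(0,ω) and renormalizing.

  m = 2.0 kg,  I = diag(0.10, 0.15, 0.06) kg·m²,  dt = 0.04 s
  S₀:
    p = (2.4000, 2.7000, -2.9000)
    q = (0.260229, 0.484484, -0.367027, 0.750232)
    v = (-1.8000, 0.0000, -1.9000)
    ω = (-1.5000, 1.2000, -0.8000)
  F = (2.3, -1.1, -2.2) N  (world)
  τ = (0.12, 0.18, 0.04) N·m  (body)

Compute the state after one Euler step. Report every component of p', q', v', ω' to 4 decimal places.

p' = p + v·dt = (2.3280, 2.7000, -2.9760)
new velocity v' = (-1.7540, -0.0220, -1.9440)
precession coupling ω×(Iω) = (0.0864, 0.0480, -0.0900)
α = I⁻¹(τ − ω×Iω) = (0.3360, 0.8800, 2.1667)
ω' = ω + α·dt = (-1.4866, 1.2352, -0.7133)
q⊗(0,ω) = (1.7673440, -0.9970003, -0.4254860, -0.1773429)
q + ½dt·q⊗(0,ω), renormalized = (0.2953, 0.4641, -0.3752, 0.7460)

p' = (2.3280, 2.7000, -2.9760)
q' = (0.2953, 0.4641, -0.3752, 0.7460)
v' = (-1.7540, -0.0220, -1.9440)
ω' = (-1.4866, 1.2352, -0.7133)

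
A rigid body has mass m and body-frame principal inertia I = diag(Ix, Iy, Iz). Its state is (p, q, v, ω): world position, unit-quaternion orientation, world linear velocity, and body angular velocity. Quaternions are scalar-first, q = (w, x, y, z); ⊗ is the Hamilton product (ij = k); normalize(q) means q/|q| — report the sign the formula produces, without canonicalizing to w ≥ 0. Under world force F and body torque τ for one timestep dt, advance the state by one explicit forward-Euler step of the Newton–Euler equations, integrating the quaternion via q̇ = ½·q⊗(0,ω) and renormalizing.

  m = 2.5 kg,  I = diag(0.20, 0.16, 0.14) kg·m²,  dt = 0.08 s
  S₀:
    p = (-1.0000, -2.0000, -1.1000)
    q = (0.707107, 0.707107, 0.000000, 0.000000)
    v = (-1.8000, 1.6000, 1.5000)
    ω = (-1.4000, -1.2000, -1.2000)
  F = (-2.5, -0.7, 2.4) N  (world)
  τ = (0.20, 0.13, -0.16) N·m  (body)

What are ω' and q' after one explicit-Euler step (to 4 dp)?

ω' = (-1.3085, -1.1854, -1.2530)
q' = (0.7438, 0.6649, 0.0000, -0.0676)

gyro term ω×Iω = (-0.0288, 0.1008, -0.0672)
α = I⁻¹(τ − ω×Iω) = (1.1440, 0.1825, -0.6629)
new body rate ω' = (-1.3085, -1.1854, -1.2530)
Hamilton product q⊗(0,ω) = (0.9899498, -0.9899498, 0.0000000, -1.6970568)
q + ½dt·q⊗(0,ω), renormalized = (0.7438, 0.6649, 0.0000, -0.0676)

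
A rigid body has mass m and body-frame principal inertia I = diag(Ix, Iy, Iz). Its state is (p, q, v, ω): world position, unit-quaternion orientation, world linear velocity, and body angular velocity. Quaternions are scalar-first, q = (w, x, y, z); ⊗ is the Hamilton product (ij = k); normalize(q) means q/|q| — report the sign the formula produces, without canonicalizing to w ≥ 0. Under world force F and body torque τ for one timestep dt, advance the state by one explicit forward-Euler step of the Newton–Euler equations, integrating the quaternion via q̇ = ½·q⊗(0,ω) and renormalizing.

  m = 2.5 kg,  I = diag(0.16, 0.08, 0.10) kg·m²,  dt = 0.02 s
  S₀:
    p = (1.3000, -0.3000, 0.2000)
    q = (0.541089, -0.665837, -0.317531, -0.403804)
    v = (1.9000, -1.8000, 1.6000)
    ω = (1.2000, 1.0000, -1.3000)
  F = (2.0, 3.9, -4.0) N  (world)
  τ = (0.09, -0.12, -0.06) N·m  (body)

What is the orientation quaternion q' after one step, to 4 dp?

q' = (0.5469, -0.6510, -0.3256, -0.4136)

q⊗(0,ω) = (0.5915902, 1.4659011, -0.8090639, -0.9882155)
updated quaternion q' = (0.5469, -0.6510, -0.3256, -0.4136)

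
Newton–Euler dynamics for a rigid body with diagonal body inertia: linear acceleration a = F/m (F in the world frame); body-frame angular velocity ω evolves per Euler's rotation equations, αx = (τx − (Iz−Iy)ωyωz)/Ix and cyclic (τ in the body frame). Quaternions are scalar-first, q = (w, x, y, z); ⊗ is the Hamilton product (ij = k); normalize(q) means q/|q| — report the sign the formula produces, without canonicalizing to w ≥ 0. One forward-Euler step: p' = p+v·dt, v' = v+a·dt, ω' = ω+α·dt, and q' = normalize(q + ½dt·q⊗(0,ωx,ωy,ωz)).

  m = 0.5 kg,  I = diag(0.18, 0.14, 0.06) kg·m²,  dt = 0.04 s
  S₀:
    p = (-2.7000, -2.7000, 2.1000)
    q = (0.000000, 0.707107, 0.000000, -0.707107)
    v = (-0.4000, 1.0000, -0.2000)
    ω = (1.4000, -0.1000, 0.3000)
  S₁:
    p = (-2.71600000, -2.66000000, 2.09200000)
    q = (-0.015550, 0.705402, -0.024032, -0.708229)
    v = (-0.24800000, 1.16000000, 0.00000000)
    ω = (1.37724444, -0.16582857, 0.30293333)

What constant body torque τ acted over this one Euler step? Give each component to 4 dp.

τ = (-0.1000, -0.1800, 0.0100)

ω₁ − ω₀ = (-0.02275556, -0.06582857, 0.00293333)
ω₀×(Iω₀) = (0.0024, 0.0504, 0.0056)
τ = I·(Δω/dt) + ω₀×(Iω₀) = (-0.1000, -0.1800, 0.0100)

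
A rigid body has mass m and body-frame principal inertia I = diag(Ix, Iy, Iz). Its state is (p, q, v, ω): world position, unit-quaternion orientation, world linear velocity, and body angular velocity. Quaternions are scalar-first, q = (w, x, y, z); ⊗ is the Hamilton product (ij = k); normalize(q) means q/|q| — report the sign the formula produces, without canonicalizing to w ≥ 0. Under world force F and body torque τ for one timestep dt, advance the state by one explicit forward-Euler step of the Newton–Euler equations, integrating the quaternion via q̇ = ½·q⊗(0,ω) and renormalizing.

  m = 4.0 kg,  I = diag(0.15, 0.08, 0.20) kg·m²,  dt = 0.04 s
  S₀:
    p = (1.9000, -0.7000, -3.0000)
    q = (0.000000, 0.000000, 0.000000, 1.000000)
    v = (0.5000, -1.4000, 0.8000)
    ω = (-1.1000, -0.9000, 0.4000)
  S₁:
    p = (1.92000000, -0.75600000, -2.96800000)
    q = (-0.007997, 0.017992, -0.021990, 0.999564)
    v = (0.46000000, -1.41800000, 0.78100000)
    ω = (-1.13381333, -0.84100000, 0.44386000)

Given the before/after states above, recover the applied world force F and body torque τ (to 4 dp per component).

F = (-4.0000, -1.8000, -1.9000)
τ = (-0.1700, 0.1400, 0.1500)

rate change Δω = (-0.03381333, 0.05900000, 0.04386000)
applied torque τ = (-0.1700, 0.1400, 0.1500)
velocity change Δv = (-0.04000000, -0.01800000, -0.01900000)
applied force F = (-4.0000, -1.8000, -1.9000)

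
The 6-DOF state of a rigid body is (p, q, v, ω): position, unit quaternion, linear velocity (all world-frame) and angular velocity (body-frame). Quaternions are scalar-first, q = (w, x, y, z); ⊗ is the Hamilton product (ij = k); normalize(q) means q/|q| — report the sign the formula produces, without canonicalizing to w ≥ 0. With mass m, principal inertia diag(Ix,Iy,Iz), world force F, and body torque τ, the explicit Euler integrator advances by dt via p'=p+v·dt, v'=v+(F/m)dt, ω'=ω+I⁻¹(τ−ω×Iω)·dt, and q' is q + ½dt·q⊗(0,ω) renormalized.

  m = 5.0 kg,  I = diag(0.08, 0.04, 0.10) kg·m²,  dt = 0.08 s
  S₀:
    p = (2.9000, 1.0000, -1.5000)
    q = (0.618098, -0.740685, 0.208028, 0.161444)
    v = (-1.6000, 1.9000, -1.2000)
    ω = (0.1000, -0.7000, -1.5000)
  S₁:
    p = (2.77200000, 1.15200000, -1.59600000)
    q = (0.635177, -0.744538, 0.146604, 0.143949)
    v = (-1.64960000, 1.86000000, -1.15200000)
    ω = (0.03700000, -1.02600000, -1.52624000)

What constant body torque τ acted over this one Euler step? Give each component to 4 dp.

τ = (0.0000, -0.1600, -0.0300)

ω₁ − ω₀ = (-0.06300000, -0.32600000, -0.02624000)
I·α + gyro = (0.0000, -0.1600, -0.0300)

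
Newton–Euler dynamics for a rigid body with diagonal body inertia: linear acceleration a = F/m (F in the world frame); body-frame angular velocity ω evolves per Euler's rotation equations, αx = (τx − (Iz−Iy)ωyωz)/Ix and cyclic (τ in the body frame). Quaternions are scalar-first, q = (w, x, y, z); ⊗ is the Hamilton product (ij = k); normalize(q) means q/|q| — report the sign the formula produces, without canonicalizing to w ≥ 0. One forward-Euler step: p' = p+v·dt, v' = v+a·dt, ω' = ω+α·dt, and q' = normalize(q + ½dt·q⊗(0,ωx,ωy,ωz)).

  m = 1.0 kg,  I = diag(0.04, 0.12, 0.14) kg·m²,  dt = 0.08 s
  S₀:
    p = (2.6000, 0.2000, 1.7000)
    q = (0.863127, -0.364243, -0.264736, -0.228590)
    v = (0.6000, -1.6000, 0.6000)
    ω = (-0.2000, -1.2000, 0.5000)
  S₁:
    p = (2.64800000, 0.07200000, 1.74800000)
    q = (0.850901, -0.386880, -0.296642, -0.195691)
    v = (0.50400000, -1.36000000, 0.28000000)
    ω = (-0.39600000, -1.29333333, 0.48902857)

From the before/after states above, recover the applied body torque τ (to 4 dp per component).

ω₁ − ω₀ = (-0.19600000, -0.09333333, -0.01097143)
applied torque τ = (-0.1100, -0.1300, 0.0000)

τ = (-0.1100, -0.1300, 0.0000)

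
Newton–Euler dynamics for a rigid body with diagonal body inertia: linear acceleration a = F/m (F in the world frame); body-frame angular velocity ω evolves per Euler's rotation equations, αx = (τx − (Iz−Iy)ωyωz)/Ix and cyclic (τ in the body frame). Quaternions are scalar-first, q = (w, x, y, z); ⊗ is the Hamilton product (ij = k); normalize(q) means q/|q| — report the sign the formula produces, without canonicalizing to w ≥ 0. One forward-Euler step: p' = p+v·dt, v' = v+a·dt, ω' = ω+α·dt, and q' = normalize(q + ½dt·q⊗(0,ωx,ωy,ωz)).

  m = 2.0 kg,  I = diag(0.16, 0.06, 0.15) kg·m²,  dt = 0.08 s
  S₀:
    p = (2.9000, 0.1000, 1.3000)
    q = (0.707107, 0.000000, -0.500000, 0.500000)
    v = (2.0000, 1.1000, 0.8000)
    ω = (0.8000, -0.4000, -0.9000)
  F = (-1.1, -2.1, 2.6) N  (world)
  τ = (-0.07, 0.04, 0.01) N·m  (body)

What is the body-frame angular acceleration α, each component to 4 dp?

precession coupling ω×(Iω) = (0.0324, -0.0072, 0.0320)
α = I⁻¹(τ − ω×Iω) = (-0.6400, 0.7867, -0.1467)

α = (-0.6400, 0.7867, -0.1467)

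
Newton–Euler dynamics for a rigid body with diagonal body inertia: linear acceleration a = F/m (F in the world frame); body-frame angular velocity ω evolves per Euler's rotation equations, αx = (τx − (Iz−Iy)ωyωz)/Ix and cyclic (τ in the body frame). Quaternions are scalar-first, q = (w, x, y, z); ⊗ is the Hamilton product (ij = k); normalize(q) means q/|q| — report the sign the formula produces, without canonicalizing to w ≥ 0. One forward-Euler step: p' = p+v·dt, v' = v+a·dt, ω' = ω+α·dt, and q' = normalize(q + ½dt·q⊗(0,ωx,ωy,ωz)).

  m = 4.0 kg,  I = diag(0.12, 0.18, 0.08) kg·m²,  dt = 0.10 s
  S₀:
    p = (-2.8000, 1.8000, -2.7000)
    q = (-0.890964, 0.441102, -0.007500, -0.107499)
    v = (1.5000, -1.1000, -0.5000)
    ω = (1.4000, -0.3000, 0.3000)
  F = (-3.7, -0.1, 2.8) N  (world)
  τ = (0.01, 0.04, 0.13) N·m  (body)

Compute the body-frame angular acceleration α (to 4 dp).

precession coupling ω×(Iω) = (0.0090, 0.0168, -0.0252)
(τ − ω×Iω)/I = (0.0083, 0.1289, 1.9400)

α = (0.0083, 0.1289, 1.9400)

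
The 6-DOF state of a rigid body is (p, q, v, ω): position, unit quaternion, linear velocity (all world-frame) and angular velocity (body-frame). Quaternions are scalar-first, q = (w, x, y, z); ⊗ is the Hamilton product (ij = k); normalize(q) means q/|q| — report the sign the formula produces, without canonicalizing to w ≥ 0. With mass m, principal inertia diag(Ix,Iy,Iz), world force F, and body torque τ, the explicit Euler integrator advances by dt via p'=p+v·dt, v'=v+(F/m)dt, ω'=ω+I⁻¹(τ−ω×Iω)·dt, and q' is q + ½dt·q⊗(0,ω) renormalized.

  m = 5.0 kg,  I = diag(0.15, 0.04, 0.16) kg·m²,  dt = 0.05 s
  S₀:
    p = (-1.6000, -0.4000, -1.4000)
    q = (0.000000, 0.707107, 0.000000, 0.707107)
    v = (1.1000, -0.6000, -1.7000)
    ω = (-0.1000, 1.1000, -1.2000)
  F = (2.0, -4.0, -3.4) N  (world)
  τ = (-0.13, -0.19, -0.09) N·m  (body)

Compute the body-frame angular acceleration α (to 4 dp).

α = (0.1893, -4.7200, -0.6381)

gyro term ω×Iω = (-0.1584, -0.0012, 0.0121)
angular accel α = (0.1893, -4.7200, -0.6381)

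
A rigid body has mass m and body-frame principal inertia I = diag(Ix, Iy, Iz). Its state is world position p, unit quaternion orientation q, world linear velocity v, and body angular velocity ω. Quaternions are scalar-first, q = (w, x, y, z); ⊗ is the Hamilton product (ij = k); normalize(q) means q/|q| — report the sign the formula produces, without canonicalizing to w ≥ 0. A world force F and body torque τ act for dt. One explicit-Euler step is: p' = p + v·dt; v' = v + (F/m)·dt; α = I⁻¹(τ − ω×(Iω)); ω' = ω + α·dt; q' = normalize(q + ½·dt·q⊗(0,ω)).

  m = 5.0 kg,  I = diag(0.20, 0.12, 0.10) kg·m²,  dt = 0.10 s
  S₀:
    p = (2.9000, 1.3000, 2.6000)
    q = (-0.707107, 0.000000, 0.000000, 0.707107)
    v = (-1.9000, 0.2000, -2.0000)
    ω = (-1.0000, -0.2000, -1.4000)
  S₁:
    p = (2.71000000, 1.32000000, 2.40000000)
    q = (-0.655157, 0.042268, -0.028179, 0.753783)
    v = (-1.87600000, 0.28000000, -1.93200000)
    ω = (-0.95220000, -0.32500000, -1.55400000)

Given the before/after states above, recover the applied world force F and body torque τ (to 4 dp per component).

F = (1.2000, 4.0000, 3.4000)
τ = (0.0900, -0.0100, -0.1700)

Δv = v₁−v₀ = (0.02400000, 0.08000000, 0.06800000)
applied force F = (1.2000, 4.0000, 3.4000)
Δω = ω₁−ω₀ = (0.04780000, -0.12500000, -0.15400000)
precession coupling = (-0.0056, 0.1400, -0.0160)
applied torque τ = (0.0900, -0.0100, -0.1700)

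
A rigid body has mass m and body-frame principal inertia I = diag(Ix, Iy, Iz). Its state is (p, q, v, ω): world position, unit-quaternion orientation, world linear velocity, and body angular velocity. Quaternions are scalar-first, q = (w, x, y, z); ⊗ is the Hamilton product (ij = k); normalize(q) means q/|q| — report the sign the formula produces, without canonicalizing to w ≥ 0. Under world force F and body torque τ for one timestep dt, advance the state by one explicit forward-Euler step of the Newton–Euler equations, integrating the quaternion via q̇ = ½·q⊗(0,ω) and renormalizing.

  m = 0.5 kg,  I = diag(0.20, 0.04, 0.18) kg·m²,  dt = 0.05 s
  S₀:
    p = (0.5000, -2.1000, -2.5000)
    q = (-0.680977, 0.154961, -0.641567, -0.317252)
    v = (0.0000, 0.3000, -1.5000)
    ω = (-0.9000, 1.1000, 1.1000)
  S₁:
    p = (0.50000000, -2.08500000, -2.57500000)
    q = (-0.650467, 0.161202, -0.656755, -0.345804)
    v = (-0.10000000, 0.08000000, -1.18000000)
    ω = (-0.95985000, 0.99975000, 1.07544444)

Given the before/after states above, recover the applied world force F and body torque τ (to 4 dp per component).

F = (-1.0000, -2.2000, 3.2000)
τ = (-0.0700, -0.1000, 0.0700)

velocity change Δv = (-0.10000000, -0.22000000, 0.32000000)
applied force F = (-1.0000, -2.2000, 3.2000)
Δω = ω₁−ω₀ = (-0.05985000, -0.10025000, -0.02455556)
ω₀×(Iω₀) = (0.1694, -0.0198, 0.1584)
applied torque τ = (-0.0700, -0.1000, 0.0700)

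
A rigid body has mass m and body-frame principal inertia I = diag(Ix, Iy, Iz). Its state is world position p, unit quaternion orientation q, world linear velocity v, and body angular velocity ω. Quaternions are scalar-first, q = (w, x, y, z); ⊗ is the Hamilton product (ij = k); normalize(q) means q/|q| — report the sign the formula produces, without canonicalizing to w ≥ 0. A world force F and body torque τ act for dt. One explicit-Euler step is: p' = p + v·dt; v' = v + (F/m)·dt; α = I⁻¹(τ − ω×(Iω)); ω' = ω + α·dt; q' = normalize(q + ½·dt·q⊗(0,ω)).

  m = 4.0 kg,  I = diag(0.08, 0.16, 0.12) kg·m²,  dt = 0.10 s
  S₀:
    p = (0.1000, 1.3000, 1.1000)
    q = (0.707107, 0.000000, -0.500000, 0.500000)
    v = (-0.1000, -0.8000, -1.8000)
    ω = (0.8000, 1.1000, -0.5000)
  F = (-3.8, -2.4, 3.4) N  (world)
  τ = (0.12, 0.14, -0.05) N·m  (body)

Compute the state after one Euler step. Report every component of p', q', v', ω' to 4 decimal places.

angular accel α = (1.2250, 0.7750, -1.0033)
ω + α·dt = (0.9225, 1.1775, -0.6003)
2q̇ = q⊗(0,ω) = (0.8000000, 0.2656856, 1.1778177, 0.0464465)
q' = normalize(q + ½dt·q⊗(0,ω)) = (0.7452, 0.0132, -0.4400, 0.5010)
a = (-0.9500, -0.6000, 0.8500)
p' = p + v·dt = (0.0900, 1.2200, 0.9200)
v + (F/m)dt = (-0.1950, -0.8600, -1.7150)

p' = (0.0900, 1.2200, 0.9200)
q' = (0.7452, 0.0132, -0.4400, 0.5010)
v' = (-0.1950, -0.8600, -1.7150)
ω' = (0.9225, 1.1775, -0.6003)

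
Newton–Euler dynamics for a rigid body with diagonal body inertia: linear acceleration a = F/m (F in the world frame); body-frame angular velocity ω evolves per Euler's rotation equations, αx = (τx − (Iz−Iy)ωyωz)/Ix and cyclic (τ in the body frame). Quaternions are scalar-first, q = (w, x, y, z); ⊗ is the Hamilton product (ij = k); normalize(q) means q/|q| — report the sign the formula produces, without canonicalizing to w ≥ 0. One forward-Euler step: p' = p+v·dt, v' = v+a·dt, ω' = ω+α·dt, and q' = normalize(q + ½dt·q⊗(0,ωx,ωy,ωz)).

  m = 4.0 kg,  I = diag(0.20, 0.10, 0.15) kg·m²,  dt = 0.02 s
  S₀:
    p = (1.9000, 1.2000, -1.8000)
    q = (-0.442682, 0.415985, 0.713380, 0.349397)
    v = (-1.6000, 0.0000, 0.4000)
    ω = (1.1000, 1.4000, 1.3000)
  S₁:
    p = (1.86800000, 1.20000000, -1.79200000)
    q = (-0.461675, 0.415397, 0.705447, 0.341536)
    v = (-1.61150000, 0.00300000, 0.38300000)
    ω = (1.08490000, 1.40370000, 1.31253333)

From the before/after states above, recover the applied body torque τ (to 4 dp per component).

τ = (-0.0600, 0.0900, -0.0600)

Δω = ω₁−ω₀ = (-0.01510000, 0.00370000, 0.01253333)
applied torque τ = (-0.0600, 0.0900, -0.0600)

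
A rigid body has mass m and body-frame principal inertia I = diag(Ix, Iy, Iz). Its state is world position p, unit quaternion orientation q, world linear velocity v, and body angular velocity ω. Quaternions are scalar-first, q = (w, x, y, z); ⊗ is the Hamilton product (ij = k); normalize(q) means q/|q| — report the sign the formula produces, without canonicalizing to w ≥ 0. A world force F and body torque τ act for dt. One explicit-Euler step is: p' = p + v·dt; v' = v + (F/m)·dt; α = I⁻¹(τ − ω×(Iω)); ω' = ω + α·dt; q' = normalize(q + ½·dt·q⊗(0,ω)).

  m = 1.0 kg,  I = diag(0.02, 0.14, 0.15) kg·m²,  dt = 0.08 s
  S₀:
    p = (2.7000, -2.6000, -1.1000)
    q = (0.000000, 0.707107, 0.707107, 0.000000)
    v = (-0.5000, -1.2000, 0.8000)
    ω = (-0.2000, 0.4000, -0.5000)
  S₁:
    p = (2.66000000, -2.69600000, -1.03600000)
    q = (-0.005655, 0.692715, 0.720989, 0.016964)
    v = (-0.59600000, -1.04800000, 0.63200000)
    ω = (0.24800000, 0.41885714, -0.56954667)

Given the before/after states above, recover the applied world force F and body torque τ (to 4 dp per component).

F = (-1.2000, 1.9000, -2.1000)
τ = (0.1100, 0.0200, -0.1400)

rate change Δω = (0.44800000, 0.01885714, -0.06954667)
τ = I·(Δω/dt) + ω₀×(Iω₀) = (0.1100, 0.0200, -0.1400)
velocity change Δv = (-0.09600000, 0.15200000, -0.16800000)
applied force F = (-1.2000, 1.9000, -2.1000)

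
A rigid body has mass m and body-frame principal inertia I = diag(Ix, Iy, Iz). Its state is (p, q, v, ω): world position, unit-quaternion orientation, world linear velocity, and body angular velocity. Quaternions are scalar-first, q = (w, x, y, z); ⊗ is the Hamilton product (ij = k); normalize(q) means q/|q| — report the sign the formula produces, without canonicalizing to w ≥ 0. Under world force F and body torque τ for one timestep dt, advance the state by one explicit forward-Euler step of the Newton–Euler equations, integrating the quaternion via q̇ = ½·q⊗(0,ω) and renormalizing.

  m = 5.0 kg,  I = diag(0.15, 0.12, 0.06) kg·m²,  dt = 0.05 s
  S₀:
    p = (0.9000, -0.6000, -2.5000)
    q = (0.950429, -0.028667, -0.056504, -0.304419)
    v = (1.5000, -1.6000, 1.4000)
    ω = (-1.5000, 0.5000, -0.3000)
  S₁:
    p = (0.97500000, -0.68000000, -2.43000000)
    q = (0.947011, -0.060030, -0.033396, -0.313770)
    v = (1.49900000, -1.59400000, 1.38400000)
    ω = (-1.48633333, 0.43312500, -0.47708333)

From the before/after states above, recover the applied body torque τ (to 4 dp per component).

Δω = ω₁−ω₀ = (0.01366667, -0.06687500, -0.17708333)
applied torque τ = (0.0500, -0.1200, -0.1900)

τ = (0.0500, -0.1200, -0.1900)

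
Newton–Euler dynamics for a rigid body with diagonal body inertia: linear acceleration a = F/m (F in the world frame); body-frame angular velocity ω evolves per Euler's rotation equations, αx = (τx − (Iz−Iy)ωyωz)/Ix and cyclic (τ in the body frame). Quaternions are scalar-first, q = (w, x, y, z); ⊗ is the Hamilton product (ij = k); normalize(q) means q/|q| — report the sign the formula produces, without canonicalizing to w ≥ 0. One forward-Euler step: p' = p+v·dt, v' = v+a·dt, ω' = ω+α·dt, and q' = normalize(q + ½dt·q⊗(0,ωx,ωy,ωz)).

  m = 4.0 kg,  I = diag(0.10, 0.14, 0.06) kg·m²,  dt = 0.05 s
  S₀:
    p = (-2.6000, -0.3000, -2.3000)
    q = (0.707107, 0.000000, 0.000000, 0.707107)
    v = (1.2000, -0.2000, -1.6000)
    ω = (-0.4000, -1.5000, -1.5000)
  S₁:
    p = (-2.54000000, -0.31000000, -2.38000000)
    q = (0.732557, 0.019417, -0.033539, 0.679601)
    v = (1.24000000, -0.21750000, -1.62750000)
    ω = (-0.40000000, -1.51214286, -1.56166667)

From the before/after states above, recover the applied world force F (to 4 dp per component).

v₁ − v₀ = (0.04000000, -0.01750000, -0.02750000)
applied force F = (3.2000, -1.4000, -2.2000)

F = (3.2000, -1.4000, -2.2000)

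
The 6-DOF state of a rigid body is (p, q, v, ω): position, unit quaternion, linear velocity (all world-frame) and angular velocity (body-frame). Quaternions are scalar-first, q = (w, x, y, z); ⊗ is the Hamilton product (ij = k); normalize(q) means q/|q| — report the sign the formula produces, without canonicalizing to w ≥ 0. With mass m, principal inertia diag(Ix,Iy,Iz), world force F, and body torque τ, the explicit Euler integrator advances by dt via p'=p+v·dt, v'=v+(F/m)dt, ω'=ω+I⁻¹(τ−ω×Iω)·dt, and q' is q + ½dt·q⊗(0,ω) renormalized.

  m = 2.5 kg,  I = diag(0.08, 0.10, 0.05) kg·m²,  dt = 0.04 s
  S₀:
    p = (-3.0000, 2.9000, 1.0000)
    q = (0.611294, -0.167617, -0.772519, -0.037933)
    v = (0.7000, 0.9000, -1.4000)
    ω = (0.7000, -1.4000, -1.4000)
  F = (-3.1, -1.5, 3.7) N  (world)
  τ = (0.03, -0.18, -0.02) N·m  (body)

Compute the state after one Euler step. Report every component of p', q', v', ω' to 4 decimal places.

precession coupling ω×(Iω) = (-0.0980, -0.0294, -0.0196)
(τ − ω×Iω)/I = (1.6000, -1.5060, -0.0080)
new body rate ω' = (0.7640, -1.4602, -1.4003)
q⊗(0,ω) = (-1.0173009, 1.4563262, -1.1170285, -0.0803845)
q + ½dt·q⊗(0,ω), renormalized = (0.5904, -0.1384, -0.7942, -0.0395)
a = (-1.2400, -0.6000, 1.4800)
p' = p + v·dt = (-2.9720, 2.9360, 0.9440)
v' = v + a·dt = (0.6504, 0.8760, -1.3408)

p' = (-2.9720, 2.9360, 0.9440)
q' = (0.5904, -0.1384, -0.7942, -0.0395)
v' = (0.6504, 0.8760, -1.3408)
ω' = (0.7640, -1.4602, -1.4003)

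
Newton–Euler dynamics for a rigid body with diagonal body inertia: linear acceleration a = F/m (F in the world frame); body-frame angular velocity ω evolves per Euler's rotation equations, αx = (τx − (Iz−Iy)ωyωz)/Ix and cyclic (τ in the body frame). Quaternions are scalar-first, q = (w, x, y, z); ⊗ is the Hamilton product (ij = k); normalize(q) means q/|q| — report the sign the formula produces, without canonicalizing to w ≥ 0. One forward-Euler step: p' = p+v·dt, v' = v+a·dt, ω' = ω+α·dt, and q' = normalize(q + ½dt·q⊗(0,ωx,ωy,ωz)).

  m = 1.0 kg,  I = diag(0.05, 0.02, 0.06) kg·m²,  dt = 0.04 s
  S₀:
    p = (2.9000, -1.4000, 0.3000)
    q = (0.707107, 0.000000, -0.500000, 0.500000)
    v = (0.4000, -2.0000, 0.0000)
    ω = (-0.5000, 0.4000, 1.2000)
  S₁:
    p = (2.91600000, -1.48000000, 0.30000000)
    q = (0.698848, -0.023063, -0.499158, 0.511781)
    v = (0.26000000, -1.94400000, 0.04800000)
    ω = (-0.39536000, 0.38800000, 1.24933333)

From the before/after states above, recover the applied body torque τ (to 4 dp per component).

Δω = ω₁−ω₀ = (0.10464000, -0.01200000, 0.04933333)
precession coupling = (0.0192, 0.0060, 0.0060)
I·α + gyro = (0.1500, 0.0000, 0.0800)

τ = (0.1500, 0.0000, 0.0800)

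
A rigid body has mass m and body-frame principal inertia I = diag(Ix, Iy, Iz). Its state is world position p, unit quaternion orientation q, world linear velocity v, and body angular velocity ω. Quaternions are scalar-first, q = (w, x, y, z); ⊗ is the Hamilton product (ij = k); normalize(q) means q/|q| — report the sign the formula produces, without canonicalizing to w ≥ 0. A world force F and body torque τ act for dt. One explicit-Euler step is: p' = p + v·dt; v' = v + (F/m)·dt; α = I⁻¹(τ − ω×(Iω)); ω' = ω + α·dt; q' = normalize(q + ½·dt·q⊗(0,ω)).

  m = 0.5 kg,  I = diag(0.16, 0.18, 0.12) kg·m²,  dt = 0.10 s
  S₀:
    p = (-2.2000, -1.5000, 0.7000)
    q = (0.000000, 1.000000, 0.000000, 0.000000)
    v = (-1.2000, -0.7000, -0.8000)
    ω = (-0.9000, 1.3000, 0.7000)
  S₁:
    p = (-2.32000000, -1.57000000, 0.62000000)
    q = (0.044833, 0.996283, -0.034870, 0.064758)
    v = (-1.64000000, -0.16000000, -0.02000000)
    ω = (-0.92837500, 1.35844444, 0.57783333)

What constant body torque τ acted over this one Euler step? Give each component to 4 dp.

τ = (-0.1000, 0.0800, -0.1700)

ω₁ − ω₀ = (-0.02837500, 0.05844444, -0.12216667)
ω₀×(Iω₀) = (-0.0546, -0.0252, -0.0234)
τ = I·(Δω/dt) + ω₀×(Iω₀) = (-0.1000, 0.0800, -0.1700)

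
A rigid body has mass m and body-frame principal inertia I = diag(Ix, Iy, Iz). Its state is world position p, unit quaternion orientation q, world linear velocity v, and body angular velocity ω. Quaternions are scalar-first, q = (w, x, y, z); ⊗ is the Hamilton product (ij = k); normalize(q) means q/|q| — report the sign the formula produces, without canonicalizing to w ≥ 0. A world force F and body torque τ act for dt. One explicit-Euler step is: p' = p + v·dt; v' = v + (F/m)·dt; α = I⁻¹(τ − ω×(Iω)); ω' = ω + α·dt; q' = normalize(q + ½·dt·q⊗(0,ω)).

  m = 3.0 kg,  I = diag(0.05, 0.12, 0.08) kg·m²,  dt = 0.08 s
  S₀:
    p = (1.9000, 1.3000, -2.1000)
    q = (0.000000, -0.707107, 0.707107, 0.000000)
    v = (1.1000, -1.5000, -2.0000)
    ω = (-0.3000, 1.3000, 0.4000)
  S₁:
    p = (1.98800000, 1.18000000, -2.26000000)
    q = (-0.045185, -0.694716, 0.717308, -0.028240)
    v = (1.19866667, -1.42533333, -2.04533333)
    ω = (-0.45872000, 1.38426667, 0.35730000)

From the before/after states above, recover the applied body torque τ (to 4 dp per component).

Δω = ω₁−ω₀ = (-0.15872000, 0.08426667, -0.04270000)
I·α + gyro = (-0.1200, 0.1300, -0.0700)

τ = (-0.1200, 0.1300, -0.0700)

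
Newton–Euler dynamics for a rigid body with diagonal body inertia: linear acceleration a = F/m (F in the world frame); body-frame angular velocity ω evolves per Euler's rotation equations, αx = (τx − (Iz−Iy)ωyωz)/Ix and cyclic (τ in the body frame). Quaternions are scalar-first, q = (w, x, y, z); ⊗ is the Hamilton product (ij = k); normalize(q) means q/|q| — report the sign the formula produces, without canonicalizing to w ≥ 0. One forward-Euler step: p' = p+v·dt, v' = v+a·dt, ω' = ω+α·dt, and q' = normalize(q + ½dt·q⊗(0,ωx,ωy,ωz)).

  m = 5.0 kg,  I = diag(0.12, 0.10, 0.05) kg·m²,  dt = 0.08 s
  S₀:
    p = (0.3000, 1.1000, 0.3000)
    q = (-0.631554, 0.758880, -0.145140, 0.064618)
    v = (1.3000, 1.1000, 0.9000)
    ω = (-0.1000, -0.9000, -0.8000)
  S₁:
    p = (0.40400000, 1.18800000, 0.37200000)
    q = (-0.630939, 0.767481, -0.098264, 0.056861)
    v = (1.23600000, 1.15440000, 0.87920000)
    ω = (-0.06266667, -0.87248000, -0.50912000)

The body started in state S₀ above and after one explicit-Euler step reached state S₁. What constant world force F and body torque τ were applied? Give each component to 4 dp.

F = (-4.0000, 3.4000, -1.3000)
τ = (0.0200, 0.0400, 0.1800)

velocity change Δv = (-0.06400000, 0.05440000, -0.02080000)
m·(v₁−v₀)/dt = (-4.0000, 3.4000, -1.3000)
Δω = ω₁−ω₀ = (0.03733333, 0.02752000, 0.29088000)
gyro term ω₀×Iω₀ = (-0.0360, 0.0056, -0.0018)
I·α + gyro = (0.0200, 0.0400, 0.1800)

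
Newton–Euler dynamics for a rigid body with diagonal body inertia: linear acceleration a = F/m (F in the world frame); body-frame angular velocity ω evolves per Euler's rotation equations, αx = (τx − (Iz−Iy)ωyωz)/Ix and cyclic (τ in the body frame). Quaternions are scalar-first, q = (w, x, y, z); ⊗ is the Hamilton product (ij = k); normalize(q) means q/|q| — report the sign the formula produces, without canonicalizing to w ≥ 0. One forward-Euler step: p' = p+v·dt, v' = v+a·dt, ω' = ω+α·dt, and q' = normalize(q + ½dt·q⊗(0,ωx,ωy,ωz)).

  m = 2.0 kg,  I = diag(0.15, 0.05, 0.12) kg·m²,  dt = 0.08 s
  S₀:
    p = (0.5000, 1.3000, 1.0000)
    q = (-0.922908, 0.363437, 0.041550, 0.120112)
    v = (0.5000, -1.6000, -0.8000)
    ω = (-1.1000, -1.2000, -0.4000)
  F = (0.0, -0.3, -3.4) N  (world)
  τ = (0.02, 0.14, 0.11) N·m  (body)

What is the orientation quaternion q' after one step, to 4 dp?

q' = (-0.9010, 0.4082, 0.0862, 0.1190)

Hamilton product q⊗(0,ω) = (0.4976855, 1.1427132, 1.1207412, -0.0212562)
q + ½dt·q⊗(0,ω), renormalized = (-0.9010, 0.4082, 0.0862, 0.1190)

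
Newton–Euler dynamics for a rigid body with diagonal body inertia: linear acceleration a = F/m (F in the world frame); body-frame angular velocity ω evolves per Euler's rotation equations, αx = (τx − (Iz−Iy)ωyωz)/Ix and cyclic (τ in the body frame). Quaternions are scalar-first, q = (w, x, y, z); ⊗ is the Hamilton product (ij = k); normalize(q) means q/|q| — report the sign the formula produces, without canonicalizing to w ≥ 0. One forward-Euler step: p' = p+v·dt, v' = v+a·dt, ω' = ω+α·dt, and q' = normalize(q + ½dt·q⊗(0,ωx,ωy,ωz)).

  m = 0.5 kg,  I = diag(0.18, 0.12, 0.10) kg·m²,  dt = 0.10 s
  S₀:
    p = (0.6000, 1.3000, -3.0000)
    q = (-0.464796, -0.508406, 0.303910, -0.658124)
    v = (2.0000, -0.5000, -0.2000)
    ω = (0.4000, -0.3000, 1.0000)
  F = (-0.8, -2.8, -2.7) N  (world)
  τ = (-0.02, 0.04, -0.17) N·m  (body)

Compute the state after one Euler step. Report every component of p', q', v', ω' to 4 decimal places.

p' = (0.8000, 1.2500, -3.0200)
q' = (-0.4165, -0.5116, 0.3226, -0.6788)
v' = (1.8400, -1.0600, -0.7400)
ω' = (0.3856, -0.2933, 0.8228)

new position p' = (0.8000, 1.2500, -3.0200)
v + (F/m)dt = (1.8400, -1.0600, -0.7400)
ω×(Iω) gyroscopic = (0.0060, 0.0320, 0.0072)
α = I⁻¹(τ − ω×Iω) = (-0.1444, 0.0667, -1.7720)
ω' = ω + α·dt = (0.3856, -0.2933, 0.8228)
q⊗(0,ω) = (0.9526594, -0.0794456, 0.3845952, -0.4338382)
updated quaternion q' = (-0.4165, -0.5116, 0.3226, -0.6788)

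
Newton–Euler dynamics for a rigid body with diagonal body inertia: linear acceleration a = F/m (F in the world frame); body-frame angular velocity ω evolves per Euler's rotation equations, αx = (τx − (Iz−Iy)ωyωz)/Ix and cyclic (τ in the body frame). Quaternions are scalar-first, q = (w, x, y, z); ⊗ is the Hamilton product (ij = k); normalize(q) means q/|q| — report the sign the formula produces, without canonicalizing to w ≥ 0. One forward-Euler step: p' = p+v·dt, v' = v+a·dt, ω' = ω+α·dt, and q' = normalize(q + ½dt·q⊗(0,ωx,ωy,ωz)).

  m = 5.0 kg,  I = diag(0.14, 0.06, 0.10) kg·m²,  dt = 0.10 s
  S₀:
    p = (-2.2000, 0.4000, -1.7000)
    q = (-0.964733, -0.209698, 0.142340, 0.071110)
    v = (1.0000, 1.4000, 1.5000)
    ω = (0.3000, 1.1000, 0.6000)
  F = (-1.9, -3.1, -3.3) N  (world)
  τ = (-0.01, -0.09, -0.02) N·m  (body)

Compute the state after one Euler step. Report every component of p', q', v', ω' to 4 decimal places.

α = I⁻¹(τ − ω×Iω) = (-0.2600, -1.6200, 0.0640)
ω + α·dt = (0.2740, 0.9380, 0.6064)
2q̇ = q⊗(0,ω) = (-0.1363306, -0.2822369, -0.9140545, -0.8522096)
q' = normalize(q + ½dt·q⊗(0,ω)) = (-0.9695, -0.2233, 0.0964, 0.0284)
a = (-0.3800, -0.6200, -0.6600)
p + v·dt = (-2.1000, 0.5400, -1.5500)
v + (F/m)dt = (0.9620, 1.3380, 1.4340)

p' = (-2.1000, 0.5400, -1.5500)
q' = (-0.9695, -0.2233, 0.0964, 0.0284)
v' = (0.9620, 1.3380, 1.4340)
ω' = (0.2740, 0.9380, 0.6064)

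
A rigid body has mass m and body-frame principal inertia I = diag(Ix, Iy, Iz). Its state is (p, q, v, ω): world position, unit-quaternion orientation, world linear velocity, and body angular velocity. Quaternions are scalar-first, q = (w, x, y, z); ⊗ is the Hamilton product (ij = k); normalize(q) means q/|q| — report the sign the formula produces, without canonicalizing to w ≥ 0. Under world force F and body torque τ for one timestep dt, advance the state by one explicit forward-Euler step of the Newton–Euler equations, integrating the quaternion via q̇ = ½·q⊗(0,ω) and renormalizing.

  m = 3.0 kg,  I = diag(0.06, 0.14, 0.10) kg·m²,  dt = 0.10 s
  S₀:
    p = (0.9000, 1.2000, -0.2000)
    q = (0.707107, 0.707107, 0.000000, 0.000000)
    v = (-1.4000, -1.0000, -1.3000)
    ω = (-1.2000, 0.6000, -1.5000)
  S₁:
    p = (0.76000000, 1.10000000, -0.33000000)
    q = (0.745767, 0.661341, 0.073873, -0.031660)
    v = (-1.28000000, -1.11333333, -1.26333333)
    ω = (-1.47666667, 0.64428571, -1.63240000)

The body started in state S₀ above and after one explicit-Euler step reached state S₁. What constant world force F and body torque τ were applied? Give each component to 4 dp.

F = (3.6000, -3.4000, 1.1000)
τ = (-0.1300, -0.0100, -0.1900)

v₁ − v₀ = (0.12000000, -0.11333333, 0.03666667)
F = m·Δv/dt = (3.6000, -3.4000, 1.1000)
ω₁ − ω₀ = (-0.27666667, 0.04428571, -0.13240000)
precession coupling = (0.0360, -0.0720, -0.0576)
I·α + gyro = (-0.1300, -0.0100, -0.1900)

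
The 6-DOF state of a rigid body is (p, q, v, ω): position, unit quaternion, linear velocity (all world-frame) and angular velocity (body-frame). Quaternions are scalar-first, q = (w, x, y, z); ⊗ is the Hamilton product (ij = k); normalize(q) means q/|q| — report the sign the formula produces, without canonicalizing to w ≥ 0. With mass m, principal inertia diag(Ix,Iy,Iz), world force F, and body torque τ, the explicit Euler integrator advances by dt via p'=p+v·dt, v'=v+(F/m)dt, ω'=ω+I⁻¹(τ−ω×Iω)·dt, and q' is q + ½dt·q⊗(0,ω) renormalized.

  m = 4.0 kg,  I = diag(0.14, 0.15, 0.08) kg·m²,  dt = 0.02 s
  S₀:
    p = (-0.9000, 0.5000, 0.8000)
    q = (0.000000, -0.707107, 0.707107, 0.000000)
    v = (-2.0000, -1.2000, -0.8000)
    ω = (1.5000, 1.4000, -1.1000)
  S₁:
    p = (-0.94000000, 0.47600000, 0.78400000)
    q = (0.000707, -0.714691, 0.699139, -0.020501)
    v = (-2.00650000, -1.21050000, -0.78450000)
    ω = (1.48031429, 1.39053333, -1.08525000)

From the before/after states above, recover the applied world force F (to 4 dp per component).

Δv = v₁−v₀ = (-0.00650000, -0.01050000, 0.01550000)
F = m·Δv/dt = (-1.3000, -2.1000, 3.1000)

F = (-1.3000, -2.1000, 3.1000)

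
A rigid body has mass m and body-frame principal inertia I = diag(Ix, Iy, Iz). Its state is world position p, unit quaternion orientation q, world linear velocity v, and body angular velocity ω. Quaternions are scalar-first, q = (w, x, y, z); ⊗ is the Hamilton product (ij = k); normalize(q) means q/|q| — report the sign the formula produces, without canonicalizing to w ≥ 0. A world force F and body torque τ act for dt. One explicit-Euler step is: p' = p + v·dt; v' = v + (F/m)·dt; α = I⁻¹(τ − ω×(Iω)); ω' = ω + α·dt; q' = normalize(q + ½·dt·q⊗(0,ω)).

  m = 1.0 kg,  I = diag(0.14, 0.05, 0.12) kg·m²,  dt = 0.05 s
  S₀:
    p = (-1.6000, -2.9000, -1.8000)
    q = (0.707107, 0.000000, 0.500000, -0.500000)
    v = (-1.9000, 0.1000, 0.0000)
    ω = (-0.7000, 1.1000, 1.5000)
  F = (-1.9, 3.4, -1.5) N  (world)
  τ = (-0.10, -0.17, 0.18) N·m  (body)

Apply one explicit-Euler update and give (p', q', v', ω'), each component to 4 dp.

p' = p + v·dt = (-1.6950, -2.8950, -1.8000)
v' = v + a·dt = (-1.9950, 0.2700, -0.0750)
precession coupling ω×(Iω) = (0.1155, -0.0210, 0.0693)
angular accel α = (-1.5393, -2.9800, 0.9225)
ω' = ω + α·dt = (-0.7770, 0.9510, 1.5461)
2q̇ = q⊗(0,ω) = (0.2000000, 0.8050251, 1.1278177, 1.4106605)
q + ½dt·q⊗(0,ω), renormalized = (0.7112, 0.0201, 0.5275, -0.4642)

p' = (-1.6950, -2.8950, -1.8000)
q' = (0.7112, 0.0201, 0.5275, -0.4642)
v' = (-1.9950, 0.2700, -0.0750)
ω' = (-0.7770, 0.9510, 1.5461)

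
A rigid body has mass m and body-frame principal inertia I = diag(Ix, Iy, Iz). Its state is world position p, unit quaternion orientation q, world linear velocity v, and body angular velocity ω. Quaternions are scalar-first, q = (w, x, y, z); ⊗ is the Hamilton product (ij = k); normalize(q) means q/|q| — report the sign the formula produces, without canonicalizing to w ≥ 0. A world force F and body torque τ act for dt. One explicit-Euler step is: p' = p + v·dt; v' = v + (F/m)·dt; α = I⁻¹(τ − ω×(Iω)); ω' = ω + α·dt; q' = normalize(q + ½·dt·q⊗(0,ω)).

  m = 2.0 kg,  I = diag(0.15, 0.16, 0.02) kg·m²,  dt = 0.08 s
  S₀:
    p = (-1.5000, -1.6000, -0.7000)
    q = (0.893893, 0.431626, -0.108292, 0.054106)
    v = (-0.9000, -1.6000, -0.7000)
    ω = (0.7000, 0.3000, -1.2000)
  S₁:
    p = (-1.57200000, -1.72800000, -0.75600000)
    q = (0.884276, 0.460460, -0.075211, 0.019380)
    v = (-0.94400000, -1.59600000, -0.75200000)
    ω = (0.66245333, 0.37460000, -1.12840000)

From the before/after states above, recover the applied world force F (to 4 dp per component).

v₁ − v₀ = (-0.04400000, 0.00400000, -0.05200000)
applied force F = (-1.1000, 0.1000, -1.3000)

F = (-1.1000, 0.1000, -1.3000)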